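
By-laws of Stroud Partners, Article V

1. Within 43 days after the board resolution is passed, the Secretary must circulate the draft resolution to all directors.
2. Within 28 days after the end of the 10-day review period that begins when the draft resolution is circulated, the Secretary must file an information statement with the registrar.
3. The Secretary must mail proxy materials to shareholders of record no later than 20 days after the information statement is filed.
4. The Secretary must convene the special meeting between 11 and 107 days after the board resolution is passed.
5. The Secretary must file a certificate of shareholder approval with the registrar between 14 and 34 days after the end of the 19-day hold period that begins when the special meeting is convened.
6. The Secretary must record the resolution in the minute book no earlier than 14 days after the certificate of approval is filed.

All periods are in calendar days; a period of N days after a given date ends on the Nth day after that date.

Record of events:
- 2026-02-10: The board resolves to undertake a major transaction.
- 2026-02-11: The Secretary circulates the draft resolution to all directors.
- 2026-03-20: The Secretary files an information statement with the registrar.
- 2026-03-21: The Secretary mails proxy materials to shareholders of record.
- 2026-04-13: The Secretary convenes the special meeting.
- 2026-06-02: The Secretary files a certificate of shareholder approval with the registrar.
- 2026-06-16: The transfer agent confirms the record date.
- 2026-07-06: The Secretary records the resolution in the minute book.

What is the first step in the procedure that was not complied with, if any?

None — every step was satisfied

Step 1: 43 days after 2026-02-10 (when the board resolution is passed) is 2026-03-25; completed 2026-02-11, before the deadline.
Step 2: 28 days after 2026-02-21 (end of the 10-day review period, which began when the draft resolution is circulated on 2026-02-11) is 2026-03-21; done 2026-03-20 — timely.
Step 3: 20 days after 2026-03-20 (when the information statement is filed) is 2026-04-09; done 2026-03-21 — timely.
Step 4: the window is 11–107 days after 2026-02-10 (when the board resolution is passed), so 2026-02-21 through 2026-05-28; 2026-04-13 falls inside that range.
Step 5: the window is 14–34 days after 2026-05-02 (end of the 19-day hold period, which began when the special meeting is convened on 2026-04-13), so 2026-05-16 through 2026-06-05; 2026-06-02 falls inside that range.
Step 6: the earliest permitted date is 14 days after 2026-06-02 (when the certificate of approval is filed), i.e. 2026-06-16; done 2026-07-06, after the minimum wait.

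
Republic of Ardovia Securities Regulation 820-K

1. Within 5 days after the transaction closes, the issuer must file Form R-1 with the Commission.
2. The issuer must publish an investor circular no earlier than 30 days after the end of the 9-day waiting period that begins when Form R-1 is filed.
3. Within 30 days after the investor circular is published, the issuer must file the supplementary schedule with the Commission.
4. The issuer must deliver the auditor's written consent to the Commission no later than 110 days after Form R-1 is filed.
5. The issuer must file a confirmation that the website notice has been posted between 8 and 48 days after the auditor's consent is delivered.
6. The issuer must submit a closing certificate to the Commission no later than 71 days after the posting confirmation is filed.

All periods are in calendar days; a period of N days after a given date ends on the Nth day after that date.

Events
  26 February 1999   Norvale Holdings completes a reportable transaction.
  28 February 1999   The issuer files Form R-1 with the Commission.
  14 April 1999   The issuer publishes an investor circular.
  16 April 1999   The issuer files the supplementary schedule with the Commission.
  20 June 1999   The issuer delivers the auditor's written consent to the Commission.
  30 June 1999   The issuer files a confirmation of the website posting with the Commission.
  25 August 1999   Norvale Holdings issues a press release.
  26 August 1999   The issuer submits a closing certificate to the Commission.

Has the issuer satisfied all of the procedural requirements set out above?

No

Step 1 — counting 5 days from 26 February 1999 (when the transaction closes) gives a deadline of 3 March 1999; completed 28 February 1999, before the deadline.
Step 2 — must wait 30 days from 9 March 1999 (end of the 9-day waiting period, which began when Form R-1 is filed on 28 February 1999), so not before 8 April 1999; done 14 April 1999 — permitted.
Step 3 — counting 30 days from 14 April 1999 (when the investor circular is published) gives a deadline of 14 May 1999; done 16 April 1999 — timely.
Step 4 — counting 110 days from 28 February 1999 (when Form R-1 is filed) gives a deadline of 18 June 1999; not done until 20 June 1999, 2 days after the deadline.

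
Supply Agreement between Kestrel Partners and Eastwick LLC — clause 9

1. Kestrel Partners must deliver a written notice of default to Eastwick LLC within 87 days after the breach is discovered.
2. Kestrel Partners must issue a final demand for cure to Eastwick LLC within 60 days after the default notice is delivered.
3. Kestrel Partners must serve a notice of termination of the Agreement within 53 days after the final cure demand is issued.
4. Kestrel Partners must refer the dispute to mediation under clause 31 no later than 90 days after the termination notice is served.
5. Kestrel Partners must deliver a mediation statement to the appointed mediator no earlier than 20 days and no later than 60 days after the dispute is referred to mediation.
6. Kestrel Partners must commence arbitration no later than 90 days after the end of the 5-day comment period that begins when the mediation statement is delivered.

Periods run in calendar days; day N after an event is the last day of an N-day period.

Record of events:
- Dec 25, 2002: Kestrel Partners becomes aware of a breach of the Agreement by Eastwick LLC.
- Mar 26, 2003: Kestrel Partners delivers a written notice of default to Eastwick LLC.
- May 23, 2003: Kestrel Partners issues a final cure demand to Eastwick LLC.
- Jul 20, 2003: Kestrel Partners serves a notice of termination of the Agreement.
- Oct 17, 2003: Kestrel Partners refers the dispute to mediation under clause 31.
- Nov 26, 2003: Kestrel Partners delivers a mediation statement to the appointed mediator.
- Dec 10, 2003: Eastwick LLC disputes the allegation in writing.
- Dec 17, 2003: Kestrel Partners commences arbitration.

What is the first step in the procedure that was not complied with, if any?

Step 1 — counting 87 days from Dec 25, 2002 (when the breach is discovered) gives a deadline of Mar 22, 2003; Mar 26, 2003 misses that deadline by 4 days.

Step 1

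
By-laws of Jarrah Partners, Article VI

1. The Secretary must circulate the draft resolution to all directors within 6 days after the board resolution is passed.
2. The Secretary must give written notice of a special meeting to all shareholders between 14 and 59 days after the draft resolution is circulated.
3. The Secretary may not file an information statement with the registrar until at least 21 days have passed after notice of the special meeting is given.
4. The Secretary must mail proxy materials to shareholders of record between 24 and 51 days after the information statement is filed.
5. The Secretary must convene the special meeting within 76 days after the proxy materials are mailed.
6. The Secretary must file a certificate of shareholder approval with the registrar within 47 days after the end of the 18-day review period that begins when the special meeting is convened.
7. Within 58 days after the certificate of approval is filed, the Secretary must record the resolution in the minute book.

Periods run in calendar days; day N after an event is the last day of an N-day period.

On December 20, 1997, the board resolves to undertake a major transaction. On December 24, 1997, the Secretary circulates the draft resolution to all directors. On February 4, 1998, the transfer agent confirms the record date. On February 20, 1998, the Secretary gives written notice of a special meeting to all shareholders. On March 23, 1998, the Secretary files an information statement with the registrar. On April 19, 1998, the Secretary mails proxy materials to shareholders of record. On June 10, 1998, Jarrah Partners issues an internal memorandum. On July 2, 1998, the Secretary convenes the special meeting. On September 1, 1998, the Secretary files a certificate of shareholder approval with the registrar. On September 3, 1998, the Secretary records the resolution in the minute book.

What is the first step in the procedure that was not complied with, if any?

Step 1: 6 days after December 20, 1997 (when the board resolution is passed) is December 26, 1997; completed December 24, 1997, before the deadline.
Step 2: the window is 14–59 days after December 24, 1997 (when the draft resolution is circulated), so January 7, 1998 through February 21, 1998; done February 20, 1998, which is between those dates.
Step 3: the earliest permitted date is 21 days after February 20, 1998 (when notice of the special meeting is given), i.e. March 13, 1998; March 23, 1998 is on or after that date.
Step 4: the window is 24–51 days after March 23, 1998 (when the information statement is filed), so April 16, 1998 through May 13, 1998; done April 19, 1998 — within the window.
Step 5: 76 days after April 19, 1998 (when the proxy materials are mailed) is July 4, 1998; done July 2, 1998 — timely.
Step 6: 47 days after July 20, 1998 (end of the 18-day review period, which began when the special meeting is convened on July 2, 1998) is September 5, 1998; September 1, 1998 is within that limit.
Step 7: 58 days after September 1, 1998 (when the certificate of approval is filed) is October 29, 1998; September 3, 1998 is within that limit.

None — every step was satisfied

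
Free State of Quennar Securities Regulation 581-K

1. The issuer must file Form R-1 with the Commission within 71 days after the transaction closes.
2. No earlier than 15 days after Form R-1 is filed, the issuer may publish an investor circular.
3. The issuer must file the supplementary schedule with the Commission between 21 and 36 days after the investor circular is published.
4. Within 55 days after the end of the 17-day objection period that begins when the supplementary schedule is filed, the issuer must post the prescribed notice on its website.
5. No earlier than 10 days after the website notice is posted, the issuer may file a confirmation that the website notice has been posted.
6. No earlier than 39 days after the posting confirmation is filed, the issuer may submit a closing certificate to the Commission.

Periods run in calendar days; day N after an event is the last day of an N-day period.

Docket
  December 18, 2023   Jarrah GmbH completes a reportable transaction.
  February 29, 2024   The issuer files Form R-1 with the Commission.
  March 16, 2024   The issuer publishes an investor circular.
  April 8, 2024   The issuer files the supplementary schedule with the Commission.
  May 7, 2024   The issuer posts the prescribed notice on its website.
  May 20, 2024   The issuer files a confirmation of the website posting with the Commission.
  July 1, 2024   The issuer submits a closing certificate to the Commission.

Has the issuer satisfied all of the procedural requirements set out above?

(1) due by December 18, 2023 + 71 days = February 27, 2024; not done until February 29, 2024, 2 days after the deadline.
Later steps need not be reached.

No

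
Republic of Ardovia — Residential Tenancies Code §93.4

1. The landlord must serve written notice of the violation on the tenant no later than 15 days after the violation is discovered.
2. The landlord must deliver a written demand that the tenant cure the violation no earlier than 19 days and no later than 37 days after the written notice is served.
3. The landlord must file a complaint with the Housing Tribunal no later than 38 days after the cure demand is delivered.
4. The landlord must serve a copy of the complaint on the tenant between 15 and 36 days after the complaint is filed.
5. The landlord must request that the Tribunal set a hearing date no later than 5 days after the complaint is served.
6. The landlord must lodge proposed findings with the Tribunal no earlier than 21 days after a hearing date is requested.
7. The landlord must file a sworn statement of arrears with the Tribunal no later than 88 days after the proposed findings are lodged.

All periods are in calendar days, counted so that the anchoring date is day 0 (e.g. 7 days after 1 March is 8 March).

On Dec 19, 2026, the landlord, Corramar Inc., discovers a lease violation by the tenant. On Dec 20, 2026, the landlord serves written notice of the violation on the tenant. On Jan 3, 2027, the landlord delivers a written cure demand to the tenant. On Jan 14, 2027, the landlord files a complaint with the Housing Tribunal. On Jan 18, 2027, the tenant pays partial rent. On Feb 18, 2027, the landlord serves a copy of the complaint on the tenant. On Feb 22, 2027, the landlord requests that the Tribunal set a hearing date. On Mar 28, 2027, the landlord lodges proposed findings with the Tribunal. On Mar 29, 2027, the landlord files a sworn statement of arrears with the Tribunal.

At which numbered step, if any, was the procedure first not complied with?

Step 1: 15 days after Dec 19, 2026 (when the violation is discovered) is Jan 3, 2027; completed Dec 20, 2026, before the deadline.
Step 2: the window is 19–37 days after Dec 20, 2026 (when the written notice is served), so Jan 8, 2027 through Jan 26, 2027; done Jan 3, 2027 — 5 days before the window opened.
That is the first point of non-compliance.

Step 2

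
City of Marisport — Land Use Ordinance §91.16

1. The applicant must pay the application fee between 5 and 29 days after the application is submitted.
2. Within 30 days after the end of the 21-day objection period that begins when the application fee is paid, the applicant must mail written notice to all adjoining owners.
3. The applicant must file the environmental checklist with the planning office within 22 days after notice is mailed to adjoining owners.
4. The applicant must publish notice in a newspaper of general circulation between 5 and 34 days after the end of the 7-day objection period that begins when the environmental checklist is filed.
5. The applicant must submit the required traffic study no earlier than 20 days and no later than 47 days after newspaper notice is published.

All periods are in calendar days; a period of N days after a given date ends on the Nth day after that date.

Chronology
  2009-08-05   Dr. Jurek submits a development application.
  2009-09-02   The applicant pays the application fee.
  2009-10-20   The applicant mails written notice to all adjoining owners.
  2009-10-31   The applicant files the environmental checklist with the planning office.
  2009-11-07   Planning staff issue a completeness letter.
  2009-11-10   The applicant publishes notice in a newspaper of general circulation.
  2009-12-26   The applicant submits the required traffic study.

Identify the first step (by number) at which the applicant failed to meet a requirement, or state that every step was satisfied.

Step 1 — 5 and 29 days from 2009-08-05 (when the application is submitted) are 2009-08-10 and 2009-09-03 respectively; done 2009-09-02 — within the window.
Step 2 — counting 30 days from 2009-09-23 (end of the 21-day objection period, which began when the application fee is paid on 2009-09-02) gives a deadline of 2009-10-23; done 2009-10-20 — timely.
Step 3 — counting 22 days from 2009-10-20 (when notice is mailed to adjoining owners) gives a deadline of 2009-11-11; done 2009-10-31 — timely.
Step 4 — 5 and 34 days from 2009-11-07 (end of the 7-day objection period, which began when the environmental checklist is filed on 2009-10-31) are 2009-11-12 and 2009-12-11 respectively; 2009-11-10 is 2 days too early.

Step 4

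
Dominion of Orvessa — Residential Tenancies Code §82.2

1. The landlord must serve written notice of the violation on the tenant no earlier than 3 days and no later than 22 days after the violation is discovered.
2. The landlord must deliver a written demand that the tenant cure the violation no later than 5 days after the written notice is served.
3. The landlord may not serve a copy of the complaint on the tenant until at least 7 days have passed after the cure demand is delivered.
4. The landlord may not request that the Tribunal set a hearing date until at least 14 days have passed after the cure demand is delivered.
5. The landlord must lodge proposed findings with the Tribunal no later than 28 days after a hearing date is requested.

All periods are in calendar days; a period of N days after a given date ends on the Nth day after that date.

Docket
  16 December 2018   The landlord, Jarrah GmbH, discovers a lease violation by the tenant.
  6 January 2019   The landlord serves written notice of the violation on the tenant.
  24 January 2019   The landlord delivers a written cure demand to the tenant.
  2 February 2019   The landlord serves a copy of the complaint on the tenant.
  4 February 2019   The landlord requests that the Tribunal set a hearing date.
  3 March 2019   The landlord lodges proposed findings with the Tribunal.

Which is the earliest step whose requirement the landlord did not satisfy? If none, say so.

Step 1: the window is 3–22 days after 16 December 2018 (when the violation is discovered), so 19 December 2018 through 7 January 2019; 6 January 2019 falls inside that range.
Step 2: 5 days after 6 January 2019 (when the written notice is served) is 11 January 2019; done 24 January 2019 — 13 days late.
That is the first point of non-compliance.

Step 2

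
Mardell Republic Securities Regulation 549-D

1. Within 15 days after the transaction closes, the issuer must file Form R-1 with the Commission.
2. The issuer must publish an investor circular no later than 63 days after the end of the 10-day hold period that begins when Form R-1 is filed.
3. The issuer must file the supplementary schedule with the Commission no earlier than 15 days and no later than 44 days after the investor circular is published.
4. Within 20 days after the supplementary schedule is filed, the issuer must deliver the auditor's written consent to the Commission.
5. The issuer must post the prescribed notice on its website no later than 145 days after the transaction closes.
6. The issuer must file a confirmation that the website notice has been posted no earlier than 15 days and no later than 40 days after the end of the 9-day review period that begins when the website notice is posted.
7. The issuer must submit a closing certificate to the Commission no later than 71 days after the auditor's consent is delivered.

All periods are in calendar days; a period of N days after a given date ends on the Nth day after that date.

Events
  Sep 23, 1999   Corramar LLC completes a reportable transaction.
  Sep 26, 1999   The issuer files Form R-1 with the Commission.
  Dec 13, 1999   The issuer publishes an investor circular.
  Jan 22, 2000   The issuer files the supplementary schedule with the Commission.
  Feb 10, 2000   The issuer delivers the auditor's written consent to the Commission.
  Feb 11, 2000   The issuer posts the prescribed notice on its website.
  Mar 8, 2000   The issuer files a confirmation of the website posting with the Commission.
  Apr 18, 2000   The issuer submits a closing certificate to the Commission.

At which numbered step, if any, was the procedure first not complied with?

(1) due by Sep 23, 1999 + 15 days = Oct 8, 1999; Sep 26, 1999 is within that limit.
(2) due by Oct 6, 1999 + 63 days = Dec 8, 1999; done Dec 13, 1999 — 5 days late.

Step 2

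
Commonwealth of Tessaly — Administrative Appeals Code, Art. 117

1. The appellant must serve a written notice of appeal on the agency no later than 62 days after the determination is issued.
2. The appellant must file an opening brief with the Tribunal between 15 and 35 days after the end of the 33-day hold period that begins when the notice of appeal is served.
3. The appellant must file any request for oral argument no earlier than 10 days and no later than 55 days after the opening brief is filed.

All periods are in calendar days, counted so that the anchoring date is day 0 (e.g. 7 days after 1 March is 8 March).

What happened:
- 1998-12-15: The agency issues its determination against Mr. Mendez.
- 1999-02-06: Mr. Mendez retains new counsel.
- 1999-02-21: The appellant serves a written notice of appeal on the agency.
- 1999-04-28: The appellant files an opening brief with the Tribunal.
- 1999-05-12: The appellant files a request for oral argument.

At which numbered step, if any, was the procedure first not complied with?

(1) due by 1998-12-15 + 62 days = 1999-02-15; 1999-02-21 misses that deadline by 6 days.

Step 1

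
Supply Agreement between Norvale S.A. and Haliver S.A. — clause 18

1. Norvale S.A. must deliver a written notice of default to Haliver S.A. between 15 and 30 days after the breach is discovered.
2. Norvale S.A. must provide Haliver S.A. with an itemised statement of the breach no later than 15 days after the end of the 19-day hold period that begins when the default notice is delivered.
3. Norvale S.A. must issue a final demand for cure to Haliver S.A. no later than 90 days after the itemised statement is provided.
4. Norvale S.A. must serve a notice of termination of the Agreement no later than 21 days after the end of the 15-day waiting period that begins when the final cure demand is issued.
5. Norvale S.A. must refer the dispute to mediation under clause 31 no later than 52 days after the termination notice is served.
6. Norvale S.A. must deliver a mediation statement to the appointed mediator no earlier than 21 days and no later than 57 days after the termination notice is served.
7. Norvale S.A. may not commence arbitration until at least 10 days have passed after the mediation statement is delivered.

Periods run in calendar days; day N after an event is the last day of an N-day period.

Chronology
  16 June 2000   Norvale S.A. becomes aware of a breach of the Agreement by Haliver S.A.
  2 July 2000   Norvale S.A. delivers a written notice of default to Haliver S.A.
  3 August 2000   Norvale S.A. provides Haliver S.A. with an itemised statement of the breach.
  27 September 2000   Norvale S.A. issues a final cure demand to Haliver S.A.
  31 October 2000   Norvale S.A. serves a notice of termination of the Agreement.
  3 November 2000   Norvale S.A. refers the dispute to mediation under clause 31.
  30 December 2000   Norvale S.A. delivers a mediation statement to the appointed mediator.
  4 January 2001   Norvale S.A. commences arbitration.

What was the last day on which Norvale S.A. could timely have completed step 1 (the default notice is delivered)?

16 July 2000

Step 1 runs from 16 June 2000, when the breach is discovered. The window is 15–30 days after 16 June 2000; it closes on 16 July 2000.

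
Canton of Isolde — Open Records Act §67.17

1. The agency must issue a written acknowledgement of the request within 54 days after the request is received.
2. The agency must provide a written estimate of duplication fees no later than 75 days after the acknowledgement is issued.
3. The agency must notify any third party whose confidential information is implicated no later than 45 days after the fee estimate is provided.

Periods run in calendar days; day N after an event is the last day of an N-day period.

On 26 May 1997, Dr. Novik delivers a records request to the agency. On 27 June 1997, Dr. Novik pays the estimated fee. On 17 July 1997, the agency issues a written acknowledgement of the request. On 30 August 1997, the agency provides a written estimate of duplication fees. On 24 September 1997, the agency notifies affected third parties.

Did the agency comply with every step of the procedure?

(1) due by 26 May 1997 + 54 days = 19 July 1997; 17 July 1997 is within that limit.
(2) due by 17 July 1997 + 75 days = 30 September 1997; done 30 August 1997 — timely.
(3) due by 30 August 1997 + 45 days = 14 October 1997; done 24 September 1997 — timely.

Yes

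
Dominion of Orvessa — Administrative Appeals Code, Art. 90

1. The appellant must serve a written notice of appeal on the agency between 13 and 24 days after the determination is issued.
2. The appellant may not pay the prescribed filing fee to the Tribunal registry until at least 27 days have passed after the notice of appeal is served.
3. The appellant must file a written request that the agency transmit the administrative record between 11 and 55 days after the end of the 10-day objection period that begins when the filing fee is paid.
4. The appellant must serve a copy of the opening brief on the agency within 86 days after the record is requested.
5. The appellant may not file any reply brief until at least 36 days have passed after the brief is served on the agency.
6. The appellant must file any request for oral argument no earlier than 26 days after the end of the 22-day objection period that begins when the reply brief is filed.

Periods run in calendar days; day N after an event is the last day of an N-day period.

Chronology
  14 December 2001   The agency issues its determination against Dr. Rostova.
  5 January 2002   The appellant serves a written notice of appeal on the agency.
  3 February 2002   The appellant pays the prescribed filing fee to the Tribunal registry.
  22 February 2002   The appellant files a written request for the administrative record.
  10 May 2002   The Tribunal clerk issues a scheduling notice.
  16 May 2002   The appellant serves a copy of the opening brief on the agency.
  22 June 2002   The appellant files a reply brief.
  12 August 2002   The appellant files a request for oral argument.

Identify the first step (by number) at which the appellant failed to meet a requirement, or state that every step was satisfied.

Step 1 — 13 and 24 days from 14 December 2001 (when the determination is issued) are 27 December 2001 and 7 January 2002 respectively; done 5 January 2002, which is between those dates.
Step 2 — must wait 27 days from 5 January 2002 (when the notice of appeal is served), so not before 1 February 2002; done 3 February 2002 — permitted.
Step 3 — 11 and 55 days from 13 February 2002 (end of the 10-day objection period, which began when the filing fee is paid on 3 February 2002) are 24 February 2002 and 9 April 2002 respectively; done 22 February 2002 — 2 days before the window opened.

Step 3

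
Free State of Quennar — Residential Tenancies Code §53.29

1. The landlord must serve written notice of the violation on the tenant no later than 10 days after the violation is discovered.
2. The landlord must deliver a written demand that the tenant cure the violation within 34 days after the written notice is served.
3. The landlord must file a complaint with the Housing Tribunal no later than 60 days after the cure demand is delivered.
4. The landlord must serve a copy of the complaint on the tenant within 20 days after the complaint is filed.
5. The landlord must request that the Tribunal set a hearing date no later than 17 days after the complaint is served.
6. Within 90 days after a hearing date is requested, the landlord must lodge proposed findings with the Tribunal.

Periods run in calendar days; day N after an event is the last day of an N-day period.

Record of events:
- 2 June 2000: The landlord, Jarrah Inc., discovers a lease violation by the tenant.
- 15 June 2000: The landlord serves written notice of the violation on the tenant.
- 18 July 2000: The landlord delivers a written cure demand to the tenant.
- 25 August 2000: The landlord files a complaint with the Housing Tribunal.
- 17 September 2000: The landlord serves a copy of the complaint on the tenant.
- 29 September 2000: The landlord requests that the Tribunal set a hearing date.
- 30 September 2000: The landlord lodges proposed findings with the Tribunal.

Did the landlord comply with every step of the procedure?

No

Step 1 — counting 10 days from 2 June 2000 (when the violation is discovered) gives a deadline of 12 June 2000; 15 June 2000 misses that deadline by 3 days.
Later steps need not be reached.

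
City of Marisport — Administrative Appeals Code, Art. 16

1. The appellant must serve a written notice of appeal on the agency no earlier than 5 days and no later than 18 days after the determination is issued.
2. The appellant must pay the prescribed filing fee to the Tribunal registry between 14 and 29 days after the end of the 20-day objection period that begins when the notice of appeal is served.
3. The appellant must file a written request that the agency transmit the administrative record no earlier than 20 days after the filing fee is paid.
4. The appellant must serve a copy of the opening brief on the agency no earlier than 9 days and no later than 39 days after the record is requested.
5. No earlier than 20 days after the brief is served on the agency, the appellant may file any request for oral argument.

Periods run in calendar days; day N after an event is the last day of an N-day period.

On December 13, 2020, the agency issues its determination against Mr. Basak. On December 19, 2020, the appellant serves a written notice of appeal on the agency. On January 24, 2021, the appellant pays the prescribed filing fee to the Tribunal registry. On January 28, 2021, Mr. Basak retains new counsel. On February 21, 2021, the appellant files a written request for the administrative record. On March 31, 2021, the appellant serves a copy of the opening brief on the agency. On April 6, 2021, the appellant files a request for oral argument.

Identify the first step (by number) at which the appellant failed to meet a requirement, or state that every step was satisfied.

Step 5

Step 1 — 5 and 18 days from December 13, 2020 (when the determination is issued) are December 18, 2020 and December 31, 2020 respectively; done December 19, 2020 — within the window.
Step 2 — 14 and 29 days from January 8, 2021 (end of the 20-day objection period, which began when the notice of appeal is served on December 19, 2020) are January 22, 2021 and February 6, 2021 respectively; done January 24, 2021 — within the window.
Step 3 — must wait 20 days from January 24, 2021 (when the filing fee is paid), so not before February 13, 2021; February 21, 2021 is on or after that date.
Step 4 — 9 and 39 days from February 21, 2021 (when the record is requested) are March 2, 2021 and April 1, 2021 respectively; done March 31, 2021, which is between those dates.
Step 5 — must wait 20 days from March 31, 2021 (when the brief is served on the agency), so not before April 20, 2021; done April 6, 2021 — 14 days too early.
That is the first point of non-compliance.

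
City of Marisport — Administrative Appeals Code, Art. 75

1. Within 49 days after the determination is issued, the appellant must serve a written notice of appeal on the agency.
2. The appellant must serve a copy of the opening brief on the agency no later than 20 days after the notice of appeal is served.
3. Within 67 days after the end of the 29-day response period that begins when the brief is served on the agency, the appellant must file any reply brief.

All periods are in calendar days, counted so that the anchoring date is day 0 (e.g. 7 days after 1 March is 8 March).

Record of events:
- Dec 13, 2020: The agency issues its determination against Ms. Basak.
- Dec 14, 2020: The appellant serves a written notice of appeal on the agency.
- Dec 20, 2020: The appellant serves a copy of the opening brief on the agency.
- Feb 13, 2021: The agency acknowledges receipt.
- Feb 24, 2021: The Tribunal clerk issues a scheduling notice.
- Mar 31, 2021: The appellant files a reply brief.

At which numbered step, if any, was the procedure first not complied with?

Step 1: 49 days after Dec 13, 2020 (when the determination is issued) is Jan 31, 2021; done Dec 14, 2020 — timely.
Step 2: 20 days after Dec 14, 2020 (when the notice of appeal is served) is Jan 3, 2021; completed Dec 20, 2020, before the deadline.
Step 3: 67 days after Jan 18, 2021 (end of the 29-day response period, which began when the brief is served on the agency on Dec 20, 2020) is Mar 26, 2021; Mar 31, 2021 misses that deadline by 5 days.

Step 3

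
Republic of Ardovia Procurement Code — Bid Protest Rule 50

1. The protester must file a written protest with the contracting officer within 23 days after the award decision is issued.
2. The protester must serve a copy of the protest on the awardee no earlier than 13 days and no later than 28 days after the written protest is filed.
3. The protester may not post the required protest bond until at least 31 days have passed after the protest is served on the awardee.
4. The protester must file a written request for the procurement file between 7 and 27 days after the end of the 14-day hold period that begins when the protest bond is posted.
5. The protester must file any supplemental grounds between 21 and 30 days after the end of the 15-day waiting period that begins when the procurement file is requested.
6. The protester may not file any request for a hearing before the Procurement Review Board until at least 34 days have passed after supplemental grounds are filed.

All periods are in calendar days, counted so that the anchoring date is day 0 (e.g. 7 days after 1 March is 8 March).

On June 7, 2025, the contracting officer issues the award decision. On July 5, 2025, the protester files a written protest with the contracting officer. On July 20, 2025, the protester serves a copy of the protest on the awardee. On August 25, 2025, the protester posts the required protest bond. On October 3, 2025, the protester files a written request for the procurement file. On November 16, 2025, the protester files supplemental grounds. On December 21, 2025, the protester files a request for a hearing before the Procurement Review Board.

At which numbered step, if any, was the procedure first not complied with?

Step 1 — counting 23 days from June 7, 2025 (when the award decision is issued) gives a deadline of June 30, 2025; not done until July 5, 2025, 5 days after the deadline.

Step 1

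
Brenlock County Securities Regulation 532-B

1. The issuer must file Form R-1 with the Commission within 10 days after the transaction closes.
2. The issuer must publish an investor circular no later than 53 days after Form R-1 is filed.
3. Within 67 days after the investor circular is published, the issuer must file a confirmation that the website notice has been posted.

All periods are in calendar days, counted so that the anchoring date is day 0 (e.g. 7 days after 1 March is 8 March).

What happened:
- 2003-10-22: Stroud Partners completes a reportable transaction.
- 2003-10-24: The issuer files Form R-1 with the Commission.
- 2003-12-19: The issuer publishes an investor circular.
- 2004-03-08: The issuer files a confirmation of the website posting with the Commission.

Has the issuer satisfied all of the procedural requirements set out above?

No

Step 1 — counting 10 days from 2003-10-22 (when the transaction closes) gives a deadline of 2003-11-01; done 2003-10-24 — timely.
Step 2 — counting 53 days from 2003-10-24 (when Form R-1 is filed) gives a deadline of 2003-12-16; done 2003-12-19 — 3 days late.
The procedure was therefore not followed at step 2.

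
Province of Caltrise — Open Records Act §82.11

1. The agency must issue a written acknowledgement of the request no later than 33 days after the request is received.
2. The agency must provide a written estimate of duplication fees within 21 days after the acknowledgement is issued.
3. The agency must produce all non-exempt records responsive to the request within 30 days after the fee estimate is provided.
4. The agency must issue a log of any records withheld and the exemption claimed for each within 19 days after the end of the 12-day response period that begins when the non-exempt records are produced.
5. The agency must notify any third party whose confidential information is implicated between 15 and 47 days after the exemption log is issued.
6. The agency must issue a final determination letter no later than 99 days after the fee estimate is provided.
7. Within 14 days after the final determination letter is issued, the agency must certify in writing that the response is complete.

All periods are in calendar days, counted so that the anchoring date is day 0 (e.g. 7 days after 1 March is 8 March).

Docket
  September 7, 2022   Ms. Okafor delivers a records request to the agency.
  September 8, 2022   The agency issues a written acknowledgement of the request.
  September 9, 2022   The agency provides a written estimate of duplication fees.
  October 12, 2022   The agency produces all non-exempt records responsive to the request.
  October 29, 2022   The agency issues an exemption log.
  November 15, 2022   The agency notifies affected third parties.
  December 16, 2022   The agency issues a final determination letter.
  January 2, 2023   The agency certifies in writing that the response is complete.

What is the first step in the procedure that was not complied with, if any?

Step 3

(1) due by September 7, 2022 + 33 days = October 10, 2022; done September 8, 2022 — timely.
(2) due by September 8, 2022 + 21 days = September 29, 2022; September 9, 2022 is within that limit.
(3) due by September 9, 2022 + 30 days = October 9, 2022; October 12, 2022 misses that deadline by 3 days.
No need to go further; step 3 was not satisfied.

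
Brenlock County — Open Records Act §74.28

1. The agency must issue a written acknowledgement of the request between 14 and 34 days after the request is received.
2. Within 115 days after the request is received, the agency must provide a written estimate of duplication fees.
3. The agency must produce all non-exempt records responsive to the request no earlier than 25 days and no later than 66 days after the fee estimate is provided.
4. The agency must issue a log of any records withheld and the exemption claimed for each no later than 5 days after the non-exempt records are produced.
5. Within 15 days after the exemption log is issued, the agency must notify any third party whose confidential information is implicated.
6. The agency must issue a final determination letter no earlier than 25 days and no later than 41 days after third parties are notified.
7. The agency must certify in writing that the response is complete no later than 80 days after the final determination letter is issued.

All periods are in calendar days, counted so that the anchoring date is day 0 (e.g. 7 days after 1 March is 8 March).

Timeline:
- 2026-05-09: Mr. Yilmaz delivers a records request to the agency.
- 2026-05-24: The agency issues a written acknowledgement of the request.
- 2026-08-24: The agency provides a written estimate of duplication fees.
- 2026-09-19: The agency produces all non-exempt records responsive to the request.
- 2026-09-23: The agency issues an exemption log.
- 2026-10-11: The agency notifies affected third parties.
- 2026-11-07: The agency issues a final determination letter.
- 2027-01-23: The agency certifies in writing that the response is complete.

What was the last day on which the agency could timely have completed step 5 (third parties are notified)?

Step 5 runs from 2026-09-23, when the exemption log is issued. 15 days after 2026-09-23 is 2026-10-08.

2026-10-08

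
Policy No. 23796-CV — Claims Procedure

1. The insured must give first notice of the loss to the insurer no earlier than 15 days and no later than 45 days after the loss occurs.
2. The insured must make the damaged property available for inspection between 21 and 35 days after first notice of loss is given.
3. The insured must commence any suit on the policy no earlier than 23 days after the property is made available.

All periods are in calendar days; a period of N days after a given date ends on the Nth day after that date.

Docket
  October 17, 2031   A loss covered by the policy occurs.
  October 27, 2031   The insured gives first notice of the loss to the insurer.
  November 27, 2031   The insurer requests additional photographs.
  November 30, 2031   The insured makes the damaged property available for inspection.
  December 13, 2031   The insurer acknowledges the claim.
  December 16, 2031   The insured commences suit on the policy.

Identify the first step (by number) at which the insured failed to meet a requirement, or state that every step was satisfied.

Step 1

(1) the permitted window runs from October 17, 2031 + 15 = November 1, 2031 to October 17, 2031 + 45 = December 1, 2031; October 27, 2031 is 5 days too early.
That is the first point of non-compliance.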